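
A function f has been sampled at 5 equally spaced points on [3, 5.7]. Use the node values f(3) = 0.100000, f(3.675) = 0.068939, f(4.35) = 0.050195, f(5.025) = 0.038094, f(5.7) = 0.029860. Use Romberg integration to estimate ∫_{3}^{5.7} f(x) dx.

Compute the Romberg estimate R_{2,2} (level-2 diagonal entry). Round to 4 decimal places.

R_{0,0} (trapezoid, 1 panel, h=2.7000): 0.175311
R_{1,0} (trapezoid, 2 panels, h=1.3500): 0.155419
R_{2,0} (trapezoid, 4 panels, h=0.6750): 0.149957
R_{1,1} = 0.155419 + (0.155419 − 0.175311)/3 = 0.148788
R_{2,1} = 0.149957 + (0.149957 − 0.155419)/3 = 0.148136
R_{2,2} = 0.148136 + (0.148136 − 0.148788)/15 = 0.148093

0.1481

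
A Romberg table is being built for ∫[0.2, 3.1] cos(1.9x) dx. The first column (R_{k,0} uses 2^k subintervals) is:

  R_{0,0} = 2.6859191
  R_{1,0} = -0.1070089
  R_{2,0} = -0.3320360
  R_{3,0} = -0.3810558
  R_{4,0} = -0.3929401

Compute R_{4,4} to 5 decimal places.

Richardson extrapolation on the trapezoidal column (denominator 4−1=3):
R_{1,1} = -0.1070089 + (-0.1070089 − 2.6859191)/3 = -1.0379849
R_{2,1} = (4·(-0.3320360) − (-0.1070089)) / 3 = -0.4070450
R_{3,1} = (4·(-0.3810558) − (-0.3320360)) / 3 = -0.3973957
R_{4,1} = -0.3929401 + (-0.3929401 − (-0.3810558))/3 = -0.3969015
R_{2,2} = -0.4070450 + (-0.4070450 − (-1.0379849))/15 = -0.3649823
R_{3,2} = -0.3973957 + (-0.3973957 − (-0.4070450))/15 = -0.3967524
R_{4,2} = (16·(-0.3969015) − (-0.3973957)) / 15 = -0.3968686
R_{3,3} = -0.3967524 + (-0.3967524 − (-0.3649823))/63 = -0.3972567
R_{4,3} = (64·(-0.3968686) − (-0.3967524)) / 63 = -0.3968704
R_{4,4} = (256·(-0.3968704) − (-0.3972567)) / 255 = -0.3968689

-0.39687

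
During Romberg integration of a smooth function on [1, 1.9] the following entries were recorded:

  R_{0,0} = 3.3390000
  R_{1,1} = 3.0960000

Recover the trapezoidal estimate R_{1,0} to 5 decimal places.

3.15675

From R_{1,1} = (4·R_{1,0} − R_{0,0})/3, solve for R_{1,0}:
4·R_{1,0} = 3·3.0960000 + 3.3390000 = 12.6270000
R_{1,0} = 3.1567500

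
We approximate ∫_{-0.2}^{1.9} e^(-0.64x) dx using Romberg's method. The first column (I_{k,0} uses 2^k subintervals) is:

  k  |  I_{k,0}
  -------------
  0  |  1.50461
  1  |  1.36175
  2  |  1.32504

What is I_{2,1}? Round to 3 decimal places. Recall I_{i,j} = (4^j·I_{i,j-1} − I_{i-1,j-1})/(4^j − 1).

1.313

Richardson extrapolation on the trapezoidal column (denominator 4−1=3):
I_{2,1} = (4·1.32504 − 1.36175) / 3 = 1.31280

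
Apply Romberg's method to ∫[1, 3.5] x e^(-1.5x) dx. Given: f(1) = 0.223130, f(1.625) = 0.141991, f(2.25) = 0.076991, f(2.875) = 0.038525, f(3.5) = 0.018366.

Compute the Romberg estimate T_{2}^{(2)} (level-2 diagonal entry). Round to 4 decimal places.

T_{0}^{(0)} (trapezoid, 1 panel, h=2.5000): 0.301870
T_{1}^{(0)} (trapezoid, 2 panels, h=1.2500): 0.247174
T_{2}^{(0)} (trapezoid, 4 panels, h=0.6250): 0.236409
T_{1}^{(1)} = 0.247174 + (0.247174 − 0.301870)/3 = 0.228942
T_{2}^{(1)} = 0.236409 + (0.236409 − 0.247174)/3 = 0.232821
T_{2}^{(2)} = 0.232821 + (0.232821 − 0.228942)/15 = 0.233080

0.2331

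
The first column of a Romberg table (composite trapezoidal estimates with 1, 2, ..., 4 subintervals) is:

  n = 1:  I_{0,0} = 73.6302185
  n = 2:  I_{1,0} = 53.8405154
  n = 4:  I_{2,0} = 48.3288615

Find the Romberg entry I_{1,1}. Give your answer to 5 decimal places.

I_{1,1} = (4·53.8405154 − 73.6302185) / 3 = 47.2439477
(Column j=1 coincides with Simpson's rule on the same nodes.)

47.24395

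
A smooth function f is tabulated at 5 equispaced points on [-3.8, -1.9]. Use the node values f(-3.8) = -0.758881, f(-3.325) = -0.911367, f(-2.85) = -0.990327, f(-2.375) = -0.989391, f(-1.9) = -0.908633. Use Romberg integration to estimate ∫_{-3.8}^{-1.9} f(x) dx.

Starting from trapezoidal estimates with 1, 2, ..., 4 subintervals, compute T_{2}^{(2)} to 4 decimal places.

T_{0}^{(0)} (trapezoid, 1 panel, h=1.9000): -1.584138
T_{1}^{(0)} (trapezoid, 2 panels, h=0.9500): -1.732880
T_{2}^{(0)} (trapezoid, 4 panels, h=0.4750): -1.769300
T_{1}^{(1)} = -1.732880 + (-1.732880 − (-1.584138))/3 = -1.782461
T_{2}^{(1)} = -1.769300 + (-1.769300 − (-1.732880))/3 = -1.781440
T_{2}^{(2)} = -1.781440 + (-1.781440 − (-1.782461))/15 = -1.781372

-1.7814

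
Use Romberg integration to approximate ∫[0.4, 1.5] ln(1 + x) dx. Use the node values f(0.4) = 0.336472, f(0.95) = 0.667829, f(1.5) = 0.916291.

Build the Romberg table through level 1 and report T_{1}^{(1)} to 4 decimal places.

0.7194

T_{0}^{(0)} (trapezoid, 1 panel, h=1.1000): 0.689020
T_{1}^{(0)} (trapezoid, 2 panels, h=0.5500): 0.711816
T_{1}^{(1)} = 0.711816 + (0.711816 − 0.689020)/3 = 0.719415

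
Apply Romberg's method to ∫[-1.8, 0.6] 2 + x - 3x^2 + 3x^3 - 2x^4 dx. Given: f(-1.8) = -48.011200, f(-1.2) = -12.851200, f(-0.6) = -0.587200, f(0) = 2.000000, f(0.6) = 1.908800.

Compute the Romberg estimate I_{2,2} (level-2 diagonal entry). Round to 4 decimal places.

I_{0,0} (trapezoid, 1 panel, h=2.4000): -55.322880
I_{1,0} (trapezoid, 2 panels, h=1.2000): -28.366080
I_{2,0} (trapezoid, 4 panels, h=0.6000): -20.693760
I_{1,1} = -28.366080 + (-28.366080 − (-55.322880))/3 = -19.380480
I_{2,1} = -20.693760 + (-20.693760 − (-28.366080))/3 = -18.136320
I_{2,2} = -18.136320 + (-18.136320 − (-19.380480))/15 = -18.053376

-18.0534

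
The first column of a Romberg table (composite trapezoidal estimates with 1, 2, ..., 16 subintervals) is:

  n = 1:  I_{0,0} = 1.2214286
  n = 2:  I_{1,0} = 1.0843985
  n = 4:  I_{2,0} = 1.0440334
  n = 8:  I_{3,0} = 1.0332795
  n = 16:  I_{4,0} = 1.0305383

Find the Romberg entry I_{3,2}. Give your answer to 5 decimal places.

1.02964

Richardson extrapolation on the trapezoidal column (denominator 4−1=3):
I_{2,1} = 1.0440334 + (1.0440334 − 1.0843985)/3 = 1.0305784
I_{3,1} = (4·1.0332795 − 1.0440334) / 3 = 1.0296949
I_{3,2} = 1.0296949 + (1.0296949 − 1.0305784)/15 = 1.0296360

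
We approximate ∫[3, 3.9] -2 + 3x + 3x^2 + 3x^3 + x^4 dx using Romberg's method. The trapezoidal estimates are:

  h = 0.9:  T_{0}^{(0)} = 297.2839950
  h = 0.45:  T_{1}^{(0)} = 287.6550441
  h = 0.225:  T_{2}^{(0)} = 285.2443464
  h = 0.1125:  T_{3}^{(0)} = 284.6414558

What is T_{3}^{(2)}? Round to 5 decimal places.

284.44047

Richardson extrapolation on the trapezoidal column (denominator 4−1=3):
T_{2}^{(1)} = (4·285.2443464 − 287.6550441) / 3 = 284.4407805
T_{3}^{(1)} = 284.6414558 + (284.6414558 − 285.2443464)/3 = 284.4404923
T_{3}^{(2)} = 284.4404923 + (284.4404923 − 284.4407805)/15 = 284.4404731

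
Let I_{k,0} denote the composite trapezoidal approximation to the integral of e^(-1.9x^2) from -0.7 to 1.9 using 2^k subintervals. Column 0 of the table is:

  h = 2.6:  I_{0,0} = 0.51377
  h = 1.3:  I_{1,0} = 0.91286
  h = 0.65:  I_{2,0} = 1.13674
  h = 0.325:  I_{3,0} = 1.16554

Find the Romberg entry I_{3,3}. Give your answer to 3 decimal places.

1.172

Richardson extrapolation on the trapezoidal column (denominator 4−1=3):
I_{1,1} = 0.91286 + (0.91286 − 0.51377)/3 = 1.04589
I_{2,1} = 1.13674 + (1.13674 − 0.91286)/3 = 1.21137
I_{3,1} = 1.16554 + (1.16554 − 1.13674)/3 = 1.17514
I_{2,2} = (16·1.21137 − 1.04589) / 15 = 1.22240
I_{3,2} = (16·1.17514 − 1.21137) / 15 = 1.17272
I_{3,3} = 1.17272 + (1.17272 − 1.22240)/63 = 1.17193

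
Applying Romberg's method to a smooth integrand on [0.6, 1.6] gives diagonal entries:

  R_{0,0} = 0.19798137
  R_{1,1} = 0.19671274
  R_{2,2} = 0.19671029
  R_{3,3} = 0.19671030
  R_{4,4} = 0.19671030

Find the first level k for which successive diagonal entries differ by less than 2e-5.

|R_{1,1} − R_{0,0}| = 0.00126863 ≥ 2e-5
|R_{2,2} − R_{1,1}| = 0.00000245 < 2e-5

k = 2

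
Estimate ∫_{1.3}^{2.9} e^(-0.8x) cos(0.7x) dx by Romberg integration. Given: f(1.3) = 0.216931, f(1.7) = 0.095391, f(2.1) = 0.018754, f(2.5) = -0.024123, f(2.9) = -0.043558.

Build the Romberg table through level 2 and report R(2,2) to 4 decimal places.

R(0,0) (trapezoid, 1 panel, h=1.6000): 0.138698
R(1,0) (trapezoid, 2 panels, h=0.8000): 0.084352
R(2,0) (trapezoid, 4 panels, h=0.4000): 0.070683
R(1,1) = 0.084352 + (0.084352 − 0.138698)/3 = 0.066237
R(2,1) = 0.070683 + (0.070683 − 0.084352)/3 = 0.066127
R(2,2) = 0.066127 + (0.066127 − 0.066237)/15 = 0.066120

0.0661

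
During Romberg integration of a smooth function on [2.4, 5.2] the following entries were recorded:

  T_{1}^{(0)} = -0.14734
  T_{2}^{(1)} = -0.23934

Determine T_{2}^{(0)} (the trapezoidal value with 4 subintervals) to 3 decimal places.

From T_{2}^{(1)} = (4·T_{2}^{(0)} − T_{1}^{(0)})/3, solve for T_{2}^{(0)}:
4·T_{2}^{(0)} = 3·(-0.23934) + (-0.14734) = -0.86536
T_{2}^{(0)} = -0.21634

-0.216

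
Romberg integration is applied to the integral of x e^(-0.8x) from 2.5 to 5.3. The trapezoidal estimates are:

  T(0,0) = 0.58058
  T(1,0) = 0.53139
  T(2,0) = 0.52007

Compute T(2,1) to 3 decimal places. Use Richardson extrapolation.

T(2,1) = 0.52007 + (0.52007 − 0.53139)/3 = 0.51630
(Column j=1 coincides with Simpson's rule on the same nodes.)

0.516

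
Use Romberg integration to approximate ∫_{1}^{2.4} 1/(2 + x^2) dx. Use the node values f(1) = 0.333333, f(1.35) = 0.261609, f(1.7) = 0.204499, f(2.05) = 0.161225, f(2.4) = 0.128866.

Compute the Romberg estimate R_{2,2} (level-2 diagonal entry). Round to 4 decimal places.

0.2990

R_{0,0} (trapezoid, 1 panel, h=1.4000): 0.323539
R_{1,0} (trapezoid, 2 panels, h=0.7000): 0.304919
R_{2,0} (trapezoid, 4 panels, h=0.3500): 0.300451
R_{1,1} = 0.304919 + (0.304919 − 0.323539)/3 = 0.298712
R_{2,1} = 0.300451 + (0.300451 − 0.304919)/3 = 0.298962
R_{2,2} = 0.298962 + (0.298962 − 0.298712)/15 = 0.298979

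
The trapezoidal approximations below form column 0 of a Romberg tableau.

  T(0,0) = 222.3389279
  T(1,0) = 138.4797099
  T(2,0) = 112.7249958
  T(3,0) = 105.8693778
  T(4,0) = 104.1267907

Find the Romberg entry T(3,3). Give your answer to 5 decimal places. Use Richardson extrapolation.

103.54446

T(1,1) = (4·138.4797099 − 222.3389279) / 3 = 110.5266372
T(2,1) = (4·112.7249958 − 138.4797099) / 3 = 104.1400911
T(3,1) = (4·105.8693778 − 112.7249958) / 3 = 103.5841718
T(2,2) = 104.1400911 + (104.1400911 − 110.5266372)/15 = 103.7143214
T(3,2) = (16·103.5841718 − 104.1400911) / 15 = 103.5471105
T(3,3) = (64·103.5471105 − 103.7143214) / 63 = 103.5444564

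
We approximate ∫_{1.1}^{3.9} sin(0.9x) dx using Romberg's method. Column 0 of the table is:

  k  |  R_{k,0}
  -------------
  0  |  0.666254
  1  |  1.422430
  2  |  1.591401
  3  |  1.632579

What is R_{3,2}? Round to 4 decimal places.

Richardson extrapolation on the trapezoidal column (denominator 4−1=3):
R_{2,1} = 1.591401 + (1.591401 − 1.422430)/3 = 1.647725
R_{3,1} = (4·1.632579 − 1.591401) / 3 = 1.646305
R_{3,2} = (16·1.646305 − 1.647725) / 15 = 1.646210

1.6462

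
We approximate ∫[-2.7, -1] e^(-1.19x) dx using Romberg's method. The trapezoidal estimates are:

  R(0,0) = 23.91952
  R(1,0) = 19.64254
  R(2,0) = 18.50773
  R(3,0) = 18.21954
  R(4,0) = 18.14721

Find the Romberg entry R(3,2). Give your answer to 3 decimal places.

18.123

Richardson extrapolation on the trapezoidal column (denominator 4−1=3):
R(2,1) = (4·18.50773 − 19.64254) / 3 = 18.12946
R(3,1) = (4·18.21954 − 18.50773) / 3 = 18.12348
R(3,2) = 18.12348 + (18.12348 − 18.12946)/15 = 18.12308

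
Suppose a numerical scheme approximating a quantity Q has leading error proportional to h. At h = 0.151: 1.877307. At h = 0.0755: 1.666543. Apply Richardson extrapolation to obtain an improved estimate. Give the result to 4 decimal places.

Extrapolated value = (2·A(h/2) − A(h)) / (2 − 1)
= (2·1.666543 − 1.877307) / 1
= 1.455779 / 1 = 1.455779

1.4558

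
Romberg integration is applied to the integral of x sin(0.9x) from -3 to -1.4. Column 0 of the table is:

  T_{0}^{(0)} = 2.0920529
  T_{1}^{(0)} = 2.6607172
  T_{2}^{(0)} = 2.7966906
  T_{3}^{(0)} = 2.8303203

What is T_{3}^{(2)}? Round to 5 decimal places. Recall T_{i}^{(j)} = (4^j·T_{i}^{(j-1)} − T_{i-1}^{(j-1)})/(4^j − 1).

2.84150

T_{2}^{(1)} = 2.7966906 + (2.7966906 − 2.6607172)/3 = 2.8420151
T_{3}^{(1)} = (4·2.8303203 − 2.7966906) / 3 = 2.8415302
T_{3}^{(2)} = 2.8415302 + (2.8415302 − 2.8420151)/15 = 2.8414979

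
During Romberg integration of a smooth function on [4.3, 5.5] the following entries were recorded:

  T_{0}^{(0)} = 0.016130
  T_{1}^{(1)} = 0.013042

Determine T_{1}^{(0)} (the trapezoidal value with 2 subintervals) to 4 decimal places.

0.0138

From T_{1}^{(1)} = (4·T_{1}^{(0)} − T_{0}^{(0)})/3, solve for T_{1}^{(0)}:
4·T_{1}^{(0)} = 3·0.013042 + 0.016130 = 0.055256
T_{1}^{(0)} = 0.013814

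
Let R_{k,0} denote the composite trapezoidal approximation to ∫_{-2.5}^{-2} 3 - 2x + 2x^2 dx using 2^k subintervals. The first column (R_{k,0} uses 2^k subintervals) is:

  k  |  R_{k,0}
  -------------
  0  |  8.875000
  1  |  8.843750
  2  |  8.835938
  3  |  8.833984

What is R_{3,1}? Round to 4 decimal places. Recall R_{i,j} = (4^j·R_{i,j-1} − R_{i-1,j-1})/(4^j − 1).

8.8333

R_{3,1} = 8.833984 + (8.833984 − 8.835938)/3 = 8.833333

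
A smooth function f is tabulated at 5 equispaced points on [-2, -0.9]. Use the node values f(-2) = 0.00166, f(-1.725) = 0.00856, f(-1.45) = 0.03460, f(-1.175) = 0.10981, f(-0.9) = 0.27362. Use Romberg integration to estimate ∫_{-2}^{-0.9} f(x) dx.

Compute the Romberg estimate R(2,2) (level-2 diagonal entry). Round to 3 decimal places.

0.075

R(0,0) (trapezoid, 1 panel, h=1.1000): 0.15140
R(1,0) (trapezoid, 2 panels, h=0.5500): 0.09473
R(2,0) (trapezoid, 4 panels, h=0.2750): 0.07992
R(1,1) = 0.09473 + (0.09473 − 0.15140)/3 = 0.07584
R(2,1) = 0.07992 + (0.07992 − 0.09473)/3 = 0.07498
R(2,2) = 0.07498 + (0.07498 − 0.07584)/15 = 0.07492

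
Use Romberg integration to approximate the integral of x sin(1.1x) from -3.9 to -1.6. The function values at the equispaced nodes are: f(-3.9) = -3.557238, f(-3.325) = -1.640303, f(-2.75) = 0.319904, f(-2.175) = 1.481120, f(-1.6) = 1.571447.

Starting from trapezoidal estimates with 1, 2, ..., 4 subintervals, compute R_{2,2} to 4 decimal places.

-0.3873

R_{0,0} (trapezoid, 1 panel, h=2.3000): -2.283660
R_{1,0} (trapezoid, 2 panels, h=1.1500): -0.773940
R_{2,0} (trapezoid, 4 panels, h=0.5750): -0.478500
R_{1,1} = -0.773940 + (-0.773940 − (-2.283660))/3 = -0.270700
R_{2,1} = -0.478500 + (-0.478500 − (-0.773940))/3 = -0.380020
R_{2,2} = -0.380020 + (-0.380020 − (-0.270700))/15 = -0.387308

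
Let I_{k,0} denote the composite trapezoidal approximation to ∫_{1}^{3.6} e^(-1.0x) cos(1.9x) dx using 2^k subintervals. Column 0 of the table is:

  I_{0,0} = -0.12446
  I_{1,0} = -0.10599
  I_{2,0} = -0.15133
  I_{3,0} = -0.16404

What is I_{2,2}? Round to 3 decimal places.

-0.171

I_{1,1} = (4·(-0.10599) − (-0.12446)) / 3 = -0.09983
I_{2,1} = -0.15133 + (-0.15133 − (-0.10599))/3 = -0.16644
I_{2,2} = (16·(-0.16644) − (-0.09983)) / 15 = -0.17088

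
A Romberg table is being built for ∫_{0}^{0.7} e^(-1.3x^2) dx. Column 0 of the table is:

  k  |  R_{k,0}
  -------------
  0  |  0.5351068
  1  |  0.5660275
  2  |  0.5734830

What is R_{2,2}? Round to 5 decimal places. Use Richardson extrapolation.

R_{1,1} = 0.5660275 + (0.5660275 − 0.5351068)/3 = 0.5763344
R_{2,1} = 0.5734830 + (0.5734830 − 0.5660275)/3 = 0.5759682
R_{2,2} = (16·0.5759682 − 0.5763344) / 15 = 0.5759438

0.57594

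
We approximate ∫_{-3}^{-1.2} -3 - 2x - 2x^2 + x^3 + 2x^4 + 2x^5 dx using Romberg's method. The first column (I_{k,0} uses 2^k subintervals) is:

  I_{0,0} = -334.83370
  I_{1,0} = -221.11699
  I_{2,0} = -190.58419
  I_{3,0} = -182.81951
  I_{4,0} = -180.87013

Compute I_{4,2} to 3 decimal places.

-180.220

Richardson extrapolation on the trapezoidal column (denominator 4−1=3):
I_{3,1} = (4·(-182.81951) − (-190.58419)) / 3 = -180.23128
I_{4,1} = (4·(-180.87013) − (-182.81951)) / 3 = -180.22034
I_{4,2} = -180.22034 + (-180.22034 − (-180.23128))/15 = -180.21961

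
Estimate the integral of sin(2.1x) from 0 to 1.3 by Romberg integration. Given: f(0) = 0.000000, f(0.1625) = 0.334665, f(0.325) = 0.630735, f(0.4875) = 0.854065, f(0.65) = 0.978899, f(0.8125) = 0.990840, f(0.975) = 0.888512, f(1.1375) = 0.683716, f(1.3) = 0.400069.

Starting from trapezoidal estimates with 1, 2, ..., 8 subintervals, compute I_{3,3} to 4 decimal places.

0.9126

I_{0,0} (trapezoid, 1 panel, h=1.3000): 0.260045
I_{1,0} (trapezoid, 2 panels, h=0.6500): 0.766307
I_{2,0} (trapezoid, 4 panels, h=0.3250): 0.876909
I_{3,0} (trapezoid, 8 panels, h=0.1625): 0.903738
I_{1,1} = 0.766307 + (0.766307 − 0.260045)/3 = 0.935061
I_{2,1} = 0.876909 + (0.876909 − 0.766307)/3 = 0.913776
I_{3,1} = 0.903738 + (0.903738 − 0.876909)/3 = 0.912681
I_{2,2} = 0.913776 + (0.913776 − 0.935061)/15 = 0.912357
I_{3,2} = 0.912681 + (0.912681 − 0.913776)/15 = 0.912608
I_{3,3} = 0.912608 + (0.912608 − 0.912357)/63 = 0.912612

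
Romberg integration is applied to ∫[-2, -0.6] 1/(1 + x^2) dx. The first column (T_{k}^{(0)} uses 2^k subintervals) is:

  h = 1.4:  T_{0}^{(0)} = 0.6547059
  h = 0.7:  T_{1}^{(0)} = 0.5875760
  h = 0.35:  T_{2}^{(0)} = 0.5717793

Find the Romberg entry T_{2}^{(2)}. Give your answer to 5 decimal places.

0.56660

T_{1}^{(1)} = 0.5875760 + (0.5875760 − 0.6547059)/3 = 0.5651994
T_{2}^{(1)} = 0.5717793 + (0.5717793 − 0.5875760)/3 = 0.5665137
T_{2}^{(2)} = (16·0.5665137 − 0.5651994) / 15 = 0.5666013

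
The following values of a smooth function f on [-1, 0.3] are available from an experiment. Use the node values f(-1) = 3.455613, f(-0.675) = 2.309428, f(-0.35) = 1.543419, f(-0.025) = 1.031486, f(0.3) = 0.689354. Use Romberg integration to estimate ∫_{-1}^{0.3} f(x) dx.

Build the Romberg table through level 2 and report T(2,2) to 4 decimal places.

T(0,0) (trapezoid, 1 panel, h=1.3000): 2.694229
T(1,0) (trapezoid, 2 panels, h=0.6500): 2.350337
T(2,0) (trapezoid, 4 panels, h=0.3250): 2.260965
T(1,1) = 2.350337 + (2.350337 − 2.694229)/3 = 2.235706
T(2,1) = 2.260965 + (2.260965 − 2.350337)/3 = 2.231174
T(2,2) = 2.231174 + (2.231174 − 2.235706)/15 = 2.230872

2.2309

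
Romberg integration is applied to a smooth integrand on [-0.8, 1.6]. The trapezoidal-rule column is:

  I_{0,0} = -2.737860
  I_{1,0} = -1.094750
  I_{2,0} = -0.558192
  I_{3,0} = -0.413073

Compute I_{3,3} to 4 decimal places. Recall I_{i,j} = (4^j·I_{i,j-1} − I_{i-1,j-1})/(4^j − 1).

I_{1,1} = -1.094750 + (-1.094750 − (-2.737860))/3 = -0.547047
I_{2,1} = -0.558192 + (-0.558192 − (-1.094750))/3 = -0.379339
I_{3,1} = -0.413073 + (-0.413073 − (-0.558192))/3 = -0.364700
I_{2,2} = -0.379339 + (-0.379339 − (-0.547047))/15 = -0.368158
I_{3,2} = -0.364700 + (-0.364700 − (-0.379339))/15 = -0.363724
I_{3,3} = (64·(-0.363724) − (-0.368158)) / 63 = -0.363654

-0.3637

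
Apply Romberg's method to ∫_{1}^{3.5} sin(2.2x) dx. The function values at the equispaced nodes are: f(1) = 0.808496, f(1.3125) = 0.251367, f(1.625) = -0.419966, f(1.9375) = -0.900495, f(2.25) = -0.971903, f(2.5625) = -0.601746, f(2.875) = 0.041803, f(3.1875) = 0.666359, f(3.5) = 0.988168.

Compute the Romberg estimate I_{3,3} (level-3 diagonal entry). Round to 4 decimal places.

-0.3375

I_{0,0} (trapezoid, 1 panel, h=2.5000): 2.245830
I_{1,0} (trapezoid, 2 panels, h=1.2500): -0.091964
I_{2,0} (trapezoid, 4 panels, h=0.6250): -0.282334
I_{3,0} (trapezoid, 8 panels, h=0.3125): -0.323828
I_{1,1} = -0.091964 + (-0.091964 − 2.245830)/3 = -0.871229
I_{2,1} = -0.282334 + (-0.282334 − (-0.091964))/3 = -0.345791
I_{3,1} = -0.323828 + (-0.323828 − (-0.282334))/3 = -0.337659
I_{2,2} = -0.345791 + (-0.345791 − (-0.871229))/15 = -0.310762
I_{3,2} = -0.337659 + (-0.337659 − (-0.345791))/15 = -0.337117
I_{3,3} = -0.337117 + (-0.337117 − (-0.310762))/63 = -0.337535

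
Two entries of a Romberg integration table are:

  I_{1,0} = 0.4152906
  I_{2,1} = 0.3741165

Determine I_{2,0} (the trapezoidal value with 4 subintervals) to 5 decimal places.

0.38441

From I_{2,1} = (4·I_{2,0} − I_{1,0})/3, solve for I_{2,0}:
4·I_{2,0} = 3·0.3741165 + 0.4152906 = 1.5376401
I_{2,0} = 0.3844100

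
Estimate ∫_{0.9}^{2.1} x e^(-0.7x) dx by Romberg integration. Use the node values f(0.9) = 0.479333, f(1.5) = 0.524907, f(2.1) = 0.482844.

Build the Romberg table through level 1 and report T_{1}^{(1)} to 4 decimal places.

0.6124

T_{0}^{(0)} (trapezoid, 1 panel, h=1.2000): 0.577306
T_{1}^{(0)} (trapezoid, 2 panels, h=0.6000): 0.603597
T_{1}^{(1)} = 0.603597 + (0.603597 − 0.577306)/3 = 0.612361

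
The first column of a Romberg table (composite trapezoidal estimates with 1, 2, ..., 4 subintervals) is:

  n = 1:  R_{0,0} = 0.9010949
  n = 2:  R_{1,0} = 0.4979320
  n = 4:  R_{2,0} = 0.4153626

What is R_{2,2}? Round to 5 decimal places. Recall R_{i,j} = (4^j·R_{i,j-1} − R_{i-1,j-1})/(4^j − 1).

Richardson extrapolation on the trapezoidal column (denominator 4−1=3):
R_{1,1} = (4·0.4979320 − 0.9010949) / 3 = 0.3635444
R_{2,1} = (4·0.4153626 − 0.4979320) / 3 = 0.3878395
R_{2,2} = 0.3878395 + (0.3878395 − 0.3635444)/15 = 0.3894592

0.38946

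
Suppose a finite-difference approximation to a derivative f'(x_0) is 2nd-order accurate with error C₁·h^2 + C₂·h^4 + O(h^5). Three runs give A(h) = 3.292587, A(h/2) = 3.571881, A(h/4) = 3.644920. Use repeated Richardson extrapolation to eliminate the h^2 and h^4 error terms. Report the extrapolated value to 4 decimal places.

First eliminate the h^2 term (factor 2^2 = 4):
  B₁ = (4·3.571881 − 3.292587)/3 = 3.664979
  B₂ = (4·3.644920 − 3.571881)/3 = 3.669266
Then eliminate the h^4 term (factor 2^4 = 16):
  (16·3.669266 − 3.664979)/15 = 3.669552

3.6696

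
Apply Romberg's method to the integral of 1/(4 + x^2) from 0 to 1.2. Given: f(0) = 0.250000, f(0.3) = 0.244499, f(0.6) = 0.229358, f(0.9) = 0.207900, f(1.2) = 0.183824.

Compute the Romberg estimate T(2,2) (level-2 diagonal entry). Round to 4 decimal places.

T(0,0) (trapezoid, 1 panel, h=1.2000): 0.260294
T(1,0) (trapezoid, 2 panels, h=0.6000): 0.267762
T(2,0) (trapezoid, 4 panels, h=0.3000): 0.269601
T(1,1) = 0.267762 + (0.267762 − 0.260294)/3 = 0.270251
T(2,1) = 0.269601 + (0.269601 − 0.267762)/3 = 0.270214
T(2,2) = 0.270214 + (0.270214 − 0.270251)/15 = 0.270212

0.2702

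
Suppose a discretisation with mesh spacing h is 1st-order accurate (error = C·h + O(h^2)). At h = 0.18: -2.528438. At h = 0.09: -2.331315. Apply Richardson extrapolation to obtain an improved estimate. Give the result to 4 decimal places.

The leading error scales as h; refining by a factor of 2 reduces it by 2^1 = 2.
Extrapolated value = (2·A(h/2) − A(h)) / (2 − 1)
= (2·(-2.331315) − (-2.528438)) / 1
= -2.134192 / 1 = -2.134192

-2.1342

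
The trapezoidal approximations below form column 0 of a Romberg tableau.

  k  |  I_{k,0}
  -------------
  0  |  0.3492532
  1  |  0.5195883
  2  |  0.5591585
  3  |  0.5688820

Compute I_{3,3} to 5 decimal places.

0.57211

I_{1,1} = 0.5195883 + (0.5195883 − 0.3492532)/3 = 0.5763667
I_{2,1} = 0.5591585 + (0.5591585 − 0.5195883)/3 = 0.5723486
I_{3,1} = 0.5688820 + (0.5688820 − 0.5591585)/3 = 0.5721232
I_{2,2} = 0.5723486 + (0.5723486 − 0.5763667)/15 = 0.5720807
I_{3,2} = 0.5721232 + (0.5721232 − 0.5723486)/15 = 0.5721082
I_{3,3} = (64·0.5721082 − 0.5720807) / 63 = 0.5721086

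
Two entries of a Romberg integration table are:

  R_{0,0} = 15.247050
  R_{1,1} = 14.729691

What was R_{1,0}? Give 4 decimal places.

From R_{1,1} = (4·R_{1,0} − R_{0,0})/3, solve for R_{1,0}:
4·R_{1,0} = 3·14.729691 + 15.247050 = 59.436123
R_{1,0} = 14.859031

14.8590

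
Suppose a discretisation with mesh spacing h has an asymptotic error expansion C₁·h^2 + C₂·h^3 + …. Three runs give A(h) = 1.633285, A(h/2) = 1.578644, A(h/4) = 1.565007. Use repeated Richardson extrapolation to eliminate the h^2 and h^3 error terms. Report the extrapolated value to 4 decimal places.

1.5605

First eliminate the h^2 term (factor 2^2 = 4):
  B₁ = (4·1.578644 − 1.633285)/3 = 1.560430
  B₂ = (4·1.565007 − 1.578644)/3 = 1.560461
Then eliminate the h^3 term (factor 2^3 = 8):
  (8·1.560461 − 1.560430)/7 = 1.560465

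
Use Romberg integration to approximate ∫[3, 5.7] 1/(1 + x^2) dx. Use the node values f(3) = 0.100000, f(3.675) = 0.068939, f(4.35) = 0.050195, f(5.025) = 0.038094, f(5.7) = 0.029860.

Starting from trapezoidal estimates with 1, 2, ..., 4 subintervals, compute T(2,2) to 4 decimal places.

T(0,0) (trapezoid, 1 panel, h=2.7000): 0.175311
T(1,0) (trapezoid, 2 panels, h=1.3500): 0.155419
T(2,0) (trapezoid, 4 panels, h=0.6750): 0.149957
T(1,1) = 0.155419 + (0.155419 − 0.175311)/3 = 0.148788
T(2,1) = 0.149957 + (0.149957 − 0.155419)/3 = 0.148136
T(2,2) = 0.148136 + (0.148136 − 0.148788)/15 = 0.148093

0.1481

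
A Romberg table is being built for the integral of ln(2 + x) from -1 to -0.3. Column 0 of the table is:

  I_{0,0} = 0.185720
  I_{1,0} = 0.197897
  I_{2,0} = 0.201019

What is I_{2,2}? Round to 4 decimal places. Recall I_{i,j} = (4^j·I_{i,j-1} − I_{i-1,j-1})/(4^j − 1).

0.2021

Richardson extrapolation on the trapezoidal column (denominator 4−1=3):
I_{1,1} = 0.197897 + (0.197897 − 0.185720)/3 = 0.201956
I_{2,1} = 0.201019 + (0.201019 − 0.197897)/3 = 0.202060
I_{2,2} = (16·0.202060 − 0.201956) / 15 = 0.202067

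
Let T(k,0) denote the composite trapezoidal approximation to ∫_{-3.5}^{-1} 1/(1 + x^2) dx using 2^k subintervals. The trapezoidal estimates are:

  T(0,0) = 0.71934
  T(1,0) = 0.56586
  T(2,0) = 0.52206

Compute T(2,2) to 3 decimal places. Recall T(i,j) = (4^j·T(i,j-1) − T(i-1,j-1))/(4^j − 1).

T(1,1) = 0.56586 + (0.56586 − 0.71934)/3 = 0.51470
T(2,1) = 0.52206 + (0.52206 − 0.56586)/3 = 0.50746
T(2,2) = (16·0.50746 − 0.51470) / 15 = 0.50698

0.507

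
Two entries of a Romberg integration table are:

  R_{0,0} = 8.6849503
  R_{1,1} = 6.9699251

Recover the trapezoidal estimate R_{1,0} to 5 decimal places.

From R_{1,1} = (4·R_{1,0} − R_{0,0})/3, solve for R_{1,0}:
4·R_{1,0} = 3·6.9699251 + 8.6849503 = 29.5947256
R_{1,0} = 7.3986814

7.39868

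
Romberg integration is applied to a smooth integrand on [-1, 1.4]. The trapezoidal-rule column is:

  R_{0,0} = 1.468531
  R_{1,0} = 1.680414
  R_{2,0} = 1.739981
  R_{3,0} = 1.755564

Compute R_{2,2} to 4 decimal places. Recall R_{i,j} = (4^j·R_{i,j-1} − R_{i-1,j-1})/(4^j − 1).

Richardson extrapolation on the trapezoidal column (denominator 4−1=3):
R_{1,1} = 1.680414 + (1.680414 − 1.468531)/3 = 1.751042
R_{2,1} = 1.739981 + (1.739981 − 1.680414)/3 = 1.759837
R_{2,2} = (16·1.759837 − 1.751042) / 15 = 1.760423

1.7604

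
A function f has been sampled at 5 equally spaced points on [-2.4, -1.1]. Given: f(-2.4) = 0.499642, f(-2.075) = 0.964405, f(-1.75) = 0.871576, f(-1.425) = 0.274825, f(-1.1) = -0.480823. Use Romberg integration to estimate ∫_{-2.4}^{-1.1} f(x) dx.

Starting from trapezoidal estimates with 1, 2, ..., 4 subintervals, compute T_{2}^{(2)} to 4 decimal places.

0.7258

T_{0}^{(0)} (trapezoid, 1 panel, h=1.3000): 0.012232
T_{1}^{(0)} (trapezoid, 2 panels, h=0.6500): 0.572641
T_{2}^{(0)} (trapezoid, 4 panels, h=0.3250): 0.689070
T_{1}^{(1)} = 0.572641 + (0.572641 − 0.012232)/3 = 0.759444
T_{2}^{(1)} = 0.689070 + (0.689070 − 0.572641)/3 = 0.727880
T_{2}^{(2)} = 0.727880 + (0.727880 − 0.759444)/15 = 0.725776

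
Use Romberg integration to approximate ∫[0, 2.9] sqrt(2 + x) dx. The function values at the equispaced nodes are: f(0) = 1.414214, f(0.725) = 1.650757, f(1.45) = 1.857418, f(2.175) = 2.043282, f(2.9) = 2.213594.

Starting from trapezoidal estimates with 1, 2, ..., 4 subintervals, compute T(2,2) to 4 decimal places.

5.3454

T(0,0) (trapezoid, 1 panel, h=2.9000): 5.260322
T(1,0) (trapezoid, 2 panels, h=1.4500): 5.323417
T(2,0) (trapezoid, 4 panels, h=0.7250): 5.339887
T(1,1) = 5.323417 + (5.323417 − 5.260322)/3 = 5.344449
T(2,1) = 5.339887 + (5.339887 − 5.323417)/3 = 5.345377
T(2,2) = 5.345377 + (5.345377 − 5.344449)/15 = 5.345439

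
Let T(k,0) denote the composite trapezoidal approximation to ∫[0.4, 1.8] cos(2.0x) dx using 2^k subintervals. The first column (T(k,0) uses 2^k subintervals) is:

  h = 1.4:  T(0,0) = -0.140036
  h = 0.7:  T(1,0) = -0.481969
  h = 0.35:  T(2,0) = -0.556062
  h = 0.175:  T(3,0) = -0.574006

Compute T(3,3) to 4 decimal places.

Richardson extrapolation on the trapezoidal column (denominator 4−1=3):
T(1,1) = (4·(-0.481969) − (-0.140036)) / 3 = -0.595947
T(2,1) = (4·(-0.556062) − (-0.481969)) / 3 = -0.580760
T(3,1) = -0.574006 + (-0.574006 − (-0.556062))/3 = -0.579987
T(2,2) = -0.580760 + (-0.580760 − (-0.595947))/15 = -0.579748
T(3,2) = (16·(-0.579987) − (-0.580760)) / 15 = -0.579935
T(3,3) = -0.579935 + (-0.579935 − (-0.579748))/63 = -0.579938

-0.5799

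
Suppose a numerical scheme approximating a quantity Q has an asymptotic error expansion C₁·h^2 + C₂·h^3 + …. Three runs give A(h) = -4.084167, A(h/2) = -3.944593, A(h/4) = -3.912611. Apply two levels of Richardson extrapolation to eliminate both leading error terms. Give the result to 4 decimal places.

First eliminate the h^2 term (factor 2^2 = 4):
  B₁ = (4·(-3.944593) − (-4.084167))/3 = -3.898068
  B₂ = (4·(-3.912611) − (-3.944593))/3 = -3.901950
Then eliminate the h^3 term (factor 2^3 = 8):
  (8·(-3.901950) − (-3.898068))/7 = -3.902505

-3.9025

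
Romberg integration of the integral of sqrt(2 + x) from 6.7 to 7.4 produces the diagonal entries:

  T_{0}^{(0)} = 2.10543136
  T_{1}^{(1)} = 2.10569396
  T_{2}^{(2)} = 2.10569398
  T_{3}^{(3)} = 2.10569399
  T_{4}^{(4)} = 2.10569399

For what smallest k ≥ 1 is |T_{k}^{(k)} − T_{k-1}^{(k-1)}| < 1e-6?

k = 2

|T_{1}^{(1)} − T_{0}^{(0)}| = 0.00026260 ≥ 1e-6
|T_{2}^{(2)} − T_{1}^{(1)}| = 0.00000002 < 1e-6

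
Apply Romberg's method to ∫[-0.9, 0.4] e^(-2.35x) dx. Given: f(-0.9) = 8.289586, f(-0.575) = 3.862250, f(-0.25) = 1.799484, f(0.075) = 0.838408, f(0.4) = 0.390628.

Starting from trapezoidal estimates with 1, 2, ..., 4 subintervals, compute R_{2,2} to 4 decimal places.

R_{0,0} (trapezoid, 1 panel, h=1.3000): 5.642139
R_{1,0} (trapezoid, 2 panels, h=0.6500): 3.990734
R_{2,0} (trapezoid, 4 panels, h=0.3250): 3.523081
R_{1,1} = 3.990734 + (3.990734 − 5.642139)/3 = 3.440266
R_{2,1} = 3.523081 + (3.523081 − 3.990734)/3 = 3.367197
R_{2,2} = 3.367197 + (3.367197 − 3.440266)/15 = 3.362326

3.3623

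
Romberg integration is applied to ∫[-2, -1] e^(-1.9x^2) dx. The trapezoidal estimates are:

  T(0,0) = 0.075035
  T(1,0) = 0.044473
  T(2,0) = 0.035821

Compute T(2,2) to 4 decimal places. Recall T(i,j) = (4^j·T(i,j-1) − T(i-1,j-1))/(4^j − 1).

Richardson extrapolation on the trapezoidal column (denominator 4−1=3):
T(1,1) = (4·0.044473 − 0.075035) / 3 = 0.034286
T(2,1) = (4·0.035821 − 0.044473) / 3 = 0.032937
T(2,2) = (16·0.032937 − 0.034286) / 15 = 0.032847

0.0328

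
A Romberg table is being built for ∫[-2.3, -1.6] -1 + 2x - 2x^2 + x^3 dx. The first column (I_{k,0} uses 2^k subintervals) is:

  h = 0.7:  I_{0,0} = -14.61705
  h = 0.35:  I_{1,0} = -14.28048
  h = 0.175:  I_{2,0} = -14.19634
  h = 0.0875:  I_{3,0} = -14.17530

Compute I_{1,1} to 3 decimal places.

-14.168

I_{1,1} = (4·(-14.28048) − (-14.61705)) / 3 = -14.16829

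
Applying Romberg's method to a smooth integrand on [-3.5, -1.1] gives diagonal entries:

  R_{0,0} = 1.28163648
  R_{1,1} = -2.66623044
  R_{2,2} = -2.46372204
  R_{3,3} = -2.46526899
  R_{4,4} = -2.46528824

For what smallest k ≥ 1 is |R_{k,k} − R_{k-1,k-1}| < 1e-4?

|R_{1,1} − R_{0,0}| = 3.94786692 ≥ 1e-4
|R_{2,2} − R_{1,1}| = 0.20250840 ≥ 1e-4
|R_{3,3} − R_{2,2}| = 0.00154695 ≥ 1e-4
|R_{4,4} − R_{3,3}| = 0.00001925 < 1e-4

k = 4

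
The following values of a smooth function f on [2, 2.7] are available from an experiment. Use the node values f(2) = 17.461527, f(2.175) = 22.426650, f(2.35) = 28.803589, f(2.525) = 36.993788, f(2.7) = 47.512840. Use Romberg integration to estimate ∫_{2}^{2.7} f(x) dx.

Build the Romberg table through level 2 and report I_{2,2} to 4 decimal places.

I_{0,0} (trapezoid, 1 panel, h=0.7000): 22.741028
I_{1,0} (trapezoid, 2 panels, h=0.3500): 21.451770
I_{2,0} (trapezoid, 4 panels, h=0.1750): 21.124462
I_{1,1} = 21.451770 + (21.451770 − 22.741028)/3 = 21.022017
I_{2,1} = 21.124462 + (21.124462 − 21.451770)/3 = 21.015359
I_{2,2} = 21.015359 + (21.015359 − 21.022017)/15 = 21.014915

21.0149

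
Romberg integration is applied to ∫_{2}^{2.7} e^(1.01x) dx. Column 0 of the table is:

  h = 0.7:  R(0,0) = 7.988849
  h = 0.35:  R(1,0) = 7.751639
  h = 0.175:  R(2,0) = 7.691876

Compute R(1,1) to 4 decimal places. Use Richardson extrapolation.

7.6726

Richardson extrapolation on the trapezoidal column (denominator 4−1=3):
R(1,1) = 7.751639 + (7.751639 − 7.988849)/3 = 7.672569
(Column j=1 coincides with Simpson's rule on the same nodes.)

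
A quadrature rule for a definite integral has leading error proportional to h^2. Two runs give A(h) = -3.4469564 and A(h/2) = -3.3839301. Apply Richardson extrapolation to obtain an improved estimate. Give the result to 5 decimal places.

Extrapolated value = (4·A(h/2) − A(h)) / (4 − 1)
= (4·(-3.3839301) − (-3.4469564)) / 3
= -10.0887640 / 3 = -3.3629213

-3.36292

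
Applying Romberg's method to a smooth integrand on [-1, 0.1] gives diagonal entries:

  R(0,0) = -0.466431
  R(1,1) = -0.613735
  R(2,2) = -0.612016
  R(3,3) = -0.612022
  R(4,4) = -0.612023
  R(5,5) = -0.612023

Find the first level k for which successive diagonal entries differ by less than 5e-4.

|R(1,1) − R(0,0)| = 0.147304 ≥ 5e-4
|R(2,2) − R(1,1)| = 0.001719 ≥ 5e-4
|R(3,3) − R(2,2)| = 0.000006 < 5e-4

k = 3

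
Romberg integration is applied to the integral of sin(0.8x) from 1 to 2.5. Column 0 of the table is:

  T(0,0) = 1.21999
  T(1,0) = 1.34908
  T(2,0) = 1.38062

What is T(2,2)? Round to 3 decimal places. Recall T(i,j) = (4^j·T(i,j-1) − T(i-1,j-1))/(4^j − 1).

1.391

T(1,1) = (4·1.34908 − 1.21999) / 3 = 1.39211
T(2,1) = (4·1.38062 − 1.34908) / 3 = 1.39113
T(2,2) = 1.39113 + (1.39113 − 1.39211)/15 = 1.39106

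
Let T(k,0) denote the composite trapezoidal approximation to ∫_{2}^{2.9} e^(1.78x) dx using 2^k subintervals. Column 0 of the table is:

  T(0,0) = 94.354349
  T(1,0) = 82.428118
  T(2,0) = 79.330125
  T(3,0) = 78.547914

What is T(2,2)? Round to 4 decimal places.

T(1,1) = 82.428118 + (82.428118 − 94.354349)/3 = 78.452708
T(2,1) = (4·79.330125 − 82.428118) / 3 = 78.297461
T(2,2) = 78.297461 + (78.297461 − 78.452708)/15 = 78.287111

78.2871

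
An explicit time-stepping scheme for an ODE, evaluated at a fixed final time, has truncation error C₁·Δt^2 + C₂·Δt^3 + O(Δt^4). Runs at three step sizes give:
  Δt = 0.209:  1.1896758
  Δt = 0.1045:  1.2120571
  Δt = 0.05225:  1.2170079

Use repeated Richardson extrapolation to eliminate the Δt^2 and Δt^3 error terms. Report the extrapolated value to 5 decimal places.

1.21854

First eliminate the Δt^2 term (factor 2^2 = 4):
  B₁ = (4·1.2120571 − 1.1896758)/3 = 1.2195175
  B₂ = (4·1.2170079 − 1.2120571)/3 = 1.2186582
Then eliminate the Δt^3 term (factor 2^3 = 8):
  (8·1.2186582 − 1.2195175)/7 = 1.2185354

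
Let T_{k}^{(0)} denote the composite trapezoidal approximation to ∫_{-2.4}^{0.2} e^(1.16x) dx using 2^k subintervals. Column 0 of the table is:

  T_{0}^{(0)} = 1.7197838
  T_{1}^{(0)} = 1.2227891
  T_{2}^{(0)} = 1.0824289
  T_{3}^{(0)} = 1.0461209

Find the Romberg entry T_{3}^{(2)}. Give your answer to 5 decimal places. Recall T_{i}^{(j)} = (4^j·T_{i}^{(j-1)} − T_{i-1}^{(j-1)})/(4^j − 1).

T_{2}^{(1)} = 1.0824289 + (1.0824289 − 1.2227891)/3 = 1.0356422
T_{3}^{(1)} = (4·1.0461209 − 1.0824289) / 3 = 1.0340182
T_{3}^{(2)} = 1.0340182 + (1.0340182 − 1.0356422)/15 = 1.0339099

1.03391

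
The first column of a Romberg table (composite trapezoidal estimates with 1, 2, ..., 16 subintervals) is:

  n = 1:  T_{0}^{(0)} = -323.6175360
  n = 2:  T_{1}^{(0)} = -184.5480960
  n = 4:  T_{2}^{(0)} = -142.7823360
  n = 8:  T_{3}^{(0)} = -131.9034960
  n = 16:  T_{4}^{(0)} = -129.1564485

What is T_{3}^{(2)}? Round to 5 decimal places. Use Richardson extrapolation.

T_{2}^{(1)} = -142.7823360 + (-142.7823360 − (-184.5480960))/3 = -128.8604160
T_{3}^{(1)} = (4·(-131.9034960) − (-142.7823360)) / 3 = -128.2772160
T_{3}^{(2)} = -128.2772160 + (-128.2772160 − (-128.8604160))/15 = -128.2383360

-128.23834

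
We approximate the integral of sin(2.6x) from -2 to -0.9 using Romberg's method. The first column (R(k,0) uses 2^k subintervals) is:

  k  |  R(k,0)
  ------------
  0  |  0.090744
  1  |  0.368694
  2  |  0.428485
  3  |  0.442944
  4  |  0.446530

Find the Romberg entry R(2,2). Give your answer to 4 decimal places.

0.4476

Richardson extrapolation on the trapezoidal column (denominator 4−1=3):
R(1,1) = 0.368694 + (0.368694 − 0.090744)/3 = 0.461344
R(2,1) = 0.428485 + (0.428485 − 0.368694)/3 = 0.448415
R(2,2) = 0.448415 + (0.448415 − 0.461344)/15 = 0.447553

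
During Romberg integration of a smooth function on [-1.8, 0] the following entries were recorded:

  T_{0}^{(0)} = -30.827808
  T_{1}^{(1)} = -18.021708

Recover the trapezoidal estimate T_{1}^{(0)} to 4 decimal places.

From T_{1}^{(1)} = (4·T_{1}^{(0)} − T_{0}^{(0)})/3, solve for T_{1}^{(0)}:
4·T_{1}^{(0)} = 3·(-18.021708) + (-30.827808) = -84.892932
T_{1}^{(0)} = -21.223233

-21.2232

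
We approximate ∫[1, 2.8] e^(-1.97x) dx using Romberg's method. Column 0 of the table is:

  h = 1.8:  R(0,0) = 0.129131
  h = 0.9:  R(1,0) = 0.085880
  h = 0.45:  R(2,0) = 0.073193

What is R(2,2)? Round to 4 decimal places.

R(1,1) = 0.085880 + (0.085880 − 0.129131)/3 = 0.071463
R(2,1) = 0.073193 + (0.073193 − 0.085880)/3 = 0.068964
R(2,2) = 0.068964 + (0.068964 − 0.071463)/15 = 0.068797
(Column j=1 coincides with Simpson's rule on the same nodes.)

0.0688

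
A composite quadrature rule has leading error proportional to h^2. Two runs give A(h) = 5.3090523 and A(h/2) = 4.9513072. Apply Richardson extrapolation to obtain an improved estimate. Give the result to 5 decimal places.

4.83206

Extrapolated value = (4·A(h/2) − A(h)) / (4 − 1)
= (4·4.9513072 − 5.3090523) / 3
= 14.4961765 / 3 = 4.8320588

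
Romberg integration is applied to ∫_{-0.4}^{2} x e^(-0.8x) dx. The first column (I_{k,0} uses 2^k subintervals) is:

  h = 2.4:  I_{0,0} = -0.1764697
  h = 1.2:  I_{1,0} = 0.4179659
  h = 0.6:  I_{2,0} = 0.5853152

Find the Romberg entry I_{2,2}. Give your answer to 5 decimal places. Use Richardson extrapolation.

I_{1,1} = 0.4179659 + (0.4179659 − (-0.1764697))/3 = 0.6161111
I_{2,1} = 0.5853152 + (0.5853152 − 0.4179659)/3 = 0.6410983
I_{2,2} = 0.6410983 + (0.6410983 − 0.6161111)/15 = 0.6427641

0.64276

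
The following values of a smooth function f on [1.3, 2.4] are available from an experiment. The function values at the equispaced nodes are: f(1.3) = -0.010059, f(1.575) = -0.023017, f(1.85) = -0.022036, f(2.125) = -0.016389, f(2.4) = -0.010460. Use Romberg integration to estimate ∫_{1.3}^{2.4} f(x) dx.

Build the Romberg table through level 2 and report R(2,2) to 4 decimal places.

R(0,0) (trapezoid, 1 panel, h=1.1000): -0.011285
R(1,0) (trapezoid, 2 panels, h=0.5500): -0.017763
R(2,0) (trapezoid, 4 panels, h=0.2750): -0.019718
R(1,1) = -0.017763 + (-0.017763 − (-0.011285))/3 = -0.019922
R(2,1) = -0.019718 + (-0.019718 − (-0.017763))/3 = -0.020370
R(2,2) = -0.020370 + (-0.020370 − (-0.019922))/15 = -0.020400

-0.0204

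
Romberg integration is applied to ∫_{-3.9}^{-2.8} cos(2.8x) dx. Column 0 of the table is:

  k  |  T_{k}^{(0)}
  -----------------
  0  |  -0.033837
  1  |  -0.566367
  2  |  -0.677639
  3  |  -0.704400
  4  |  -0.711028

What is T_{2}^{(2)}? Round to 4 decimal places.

-0.7128

Richardson extrapolation on the trapezoidal column (denominator 4−1=3):
T_{1}^{(1)} = -0.566367 + (-0.566367 − (-0.033837))/3 = -0.743877
T_{2}^{(1)} = (4·(-0.677639) − (-0.566367)) / 3 = -0.714730
T_{2}^{(2)} = (16·(-0.714730) − (-0.743877)) / 15 = -0.712787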